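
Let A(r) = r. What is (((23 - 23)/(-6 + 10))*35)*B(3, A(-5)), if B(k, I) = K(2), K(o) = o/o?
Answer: 0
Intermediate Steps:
K(o) = 1
B(k, I) = 1
(((23 - 23)/(-6 + 10))*35)*B(3, A(-5)) = (((23 - 23)/(-6 + 10))*35)*1 = ((0/4)*35)*1 = ((0*(1/4))*35)*1 = (0*35)*1 = 0*1 = 0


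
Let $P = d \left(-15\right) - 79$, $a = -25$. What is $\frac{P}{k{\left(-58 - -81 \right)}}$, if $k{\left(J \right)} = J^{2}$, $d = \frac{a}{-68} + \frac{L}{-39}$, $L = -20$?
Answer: $- \frac{81511}{467636} \approx -0.1743$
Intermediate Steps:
$d = \frac{2335}{2652}$ ($d = - \frac{25}{-68} - \frac{20}{-39} = \left(-25\right) \left(- \frac{1}{68}\right) - - \frac{20}{39} = \frac{25}{68} + \frac{20}{39} = \frac{2335}{2652} \approx 0.88047$)
$P = - \frac{81511}{884}$ ($P = \frac{2335}{2652} \left(-15\right) - 79 = - \frac{11675}{884} - 79 = - \frac{81511}{884} \approx -92.207$)
$\frac{P}{k{\left(-58 - -81 \right)}} = - \frac{81511}{884 \left(-58 - -81\right)^{2}} = - \frac{81511}{884 \left(-58 + 81\right)^{2}} = - \frac{81511}{884 \cdot 23^{2}} = - \frac{81511}{884 \cdot 529} = \left(- \frac{81511}{884}\right) \frac{1}{529} = - \frac{81511}{467636}$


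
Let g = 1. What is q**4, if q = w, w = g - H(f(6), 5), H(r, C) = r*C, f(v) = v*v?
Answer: 1026625681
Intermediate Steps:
f(v) = v**2
H(r, C) = C*r
w = -179 (w = 1 - 5*6**2 = 1 - 5*36 = 1 - 1*180 = 1 - 180 = -179)
q = -179
q**4 = (-179)**4 = 1026625681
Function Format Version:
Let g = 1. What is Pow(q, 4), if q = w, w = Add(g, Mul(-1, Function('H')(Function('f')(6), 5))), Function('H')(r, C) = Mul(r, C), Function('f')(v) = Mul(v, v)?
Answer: 1026625681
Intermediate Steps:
Function('f')(v) = Pow(v, 2)
Function('H')(r, C) = Mul(C, r)
w = -179 (w = Add(1, Mul(-1, Mul(5, Pow(6, 2)))) = Add(1, Mul(-1, Mul(5, 36))) = Add(1, Mul(-1, 180)) = Add(1, -180) = -179)
q = -179
Pow(q, 4) = Pow(-179, 4) = 1026625681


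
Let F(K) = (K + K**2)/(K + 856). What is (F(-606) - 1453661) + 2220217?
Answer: 19200563/25 ≈ 7.6802e+5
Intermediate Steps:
F(K) = (K + K**2)/(856 + K)
(F(-606) - 1453661) + 2220217 = (-606*(1 - 606)/(856 - 606) - 1453661) + 2220217 = (-606*(-605)/250 - 1453661) + 2220217 = (-606*1/250*(-605) - 1453661) + 2220217 = (36663/25 - 1453661) + 2220217 = -36304862/25 + 2220217 = 19200563/25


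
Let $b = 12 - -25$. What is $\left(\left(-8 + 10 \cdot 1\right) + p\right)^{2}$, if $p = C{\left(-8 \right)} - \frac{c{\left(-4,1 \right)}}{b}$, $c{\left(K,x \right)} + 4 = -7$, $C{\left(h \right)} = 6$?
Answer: $\frac{94249}{1369} \approx 68.845$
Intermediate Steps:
$b = 37$ ($b = 12 + 25 = 37$)
$c{\left(K,x \right)} = -11$ ($c{\left(K,x \right)} = -4 - 7 = -11$)
$p = \frac{233}{37}$ ($p = 6 - - \frac{11}{37} = 6 + \frac{11}{37} = \frac{233}{37} \approx 6.2973$)
$\left(\left(-8 + 10 \cdot 1\right) + p\right)^{2} = \left(\left(-8 + 10 \cdot 1\right) + \frac{233}{37}\right)^{2} = \left(\left(-8 + 10\right) + \frac{233}{37}\right)^{2} = \left(2 + \frac{233}{37}\right)^{2} = \left(\frac{307}{37}\right)^{2} = \frac{94249}{1369}$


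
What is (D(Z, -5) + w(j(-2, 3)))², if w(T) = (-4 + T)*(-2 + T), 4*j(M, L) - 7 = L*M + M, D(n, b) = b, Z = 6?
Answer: 5329/256 ≈ 20.816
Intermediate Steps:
j(M, L) = 7/4 + M/4 + L*M/4 (j(M, L) = 7/4 + (L*M + M)/4 = 7/4 + (M + L*M)/4 = 7/4 + (M/4 + L*M/4) = 7/4 + M/4 + L*M/4)
(D(Z, -5) + w(j(-2, 3)))² = (-5 + (8 + (7/4 + (¼)*(-2) + (¼)*3*(-2))² - 6*(7/4 + (¼)*(-2) + (¼)*3*(-2))))² = (-5 + (8 + (7/4 - ½ - 3/2)² - 6*(7/4 - ½ - 3/2)))² = (-5 + (8 + (-¼)² - 6*(-¼)))² = (-5 + (8 + 1/16 + 3/2))² = (-5 + 153/16)² = (73/16)² = 5329/256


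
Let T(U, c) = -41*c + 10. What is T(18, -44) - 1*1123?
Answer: 691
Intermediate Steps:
T(U, c) = 10 - 41*c
T(18, -44) - 1*1123 = (10 - 41*(-44)) - 1*1123 = (10 + 1804) - 1123 = 1814 - 1123 = 691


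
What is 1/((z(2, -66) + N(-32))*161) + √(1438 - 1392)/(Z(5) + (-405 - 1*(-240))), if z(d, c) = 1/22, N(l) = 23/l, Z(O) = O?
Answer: -352/38157 - √46/160 ≈ -0.051615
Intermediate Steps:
z(d, c) = 1/22
1/((z(2, -66) + N(-32))*161) + √(1438 - 1392)/(Z(5) + (-405 - 1*(-240))) = 1/((1/22 + 23/(-32))*161) + √(1438 - 1392)/(5 + (-405 - 1*(-240))) = (1/161)/(1/22 + 23*(-1/32)) + √46/(5 + (-405 + 240)) = (1/161)/(1/22 - 23/32) + √46/(5 - 165) = (1/161)/(-237/352) + √46/(-160) = -352/237*1/161 + √46*(-1/160) = -352/38157 - √46/160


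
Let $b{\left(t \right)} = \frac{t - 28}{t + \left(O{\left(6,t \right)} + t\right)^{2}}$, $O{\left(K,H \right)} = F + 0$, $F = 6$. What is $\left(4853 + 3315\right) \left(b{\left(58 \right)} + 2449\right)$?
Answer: $\frac{41547250784}{2077} \approx 2.0003 \cdot 10^{7}$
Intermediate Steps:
$O{\left(K,H \right)} = 6$ ($O{\left(K,H \right)} = 6 + 0 = 6$)
$b{\left(t \right)} = \frac{-28 + t}{t + \left(6 + t\right)^{2}}$ ($b{\left(t \right)} = \frac{t - 28}{t + \left(6 + t\right)^{2}} = \frac{-28 + t}{t + \left(6 + t\right)^{2}}$)
$\left(4853 + 3315\right) \left(b{\left(58 \right)} + 2449\right) = \left(4853 + 3315\right) \left(\frac{-28 + 58}{58 + \left(6 + 58\right)^{2}} + 2449\right) = 8168 \left(\frac{1}{58 + 64^{2}} \cdot 30 + 2449\right) = 8168 \left(\frac{1}{58 + 4096} \cdot 30 + 2449\right) = 8168 \left(\frac{1}{4154} \cdot 30 + 2449\right) = 8168 \left(\frac{15}{2077} + 2449\right) = 8168 \cdot \frac{5086588}{2077} = \frac{41547250784}{2077}$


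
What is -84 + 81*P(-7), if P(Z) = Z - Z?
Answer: -84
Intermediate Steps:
P(Z) = 0
-84 + 81*P(-7) = -84 + 81*0 = -84 + 0 = -84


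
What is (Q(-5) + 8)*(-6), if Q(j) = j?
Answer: -18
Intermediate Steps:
(Q(-5) + 8)*(-6) = (-5 + 8)*(-6) = 3*(-6) = -18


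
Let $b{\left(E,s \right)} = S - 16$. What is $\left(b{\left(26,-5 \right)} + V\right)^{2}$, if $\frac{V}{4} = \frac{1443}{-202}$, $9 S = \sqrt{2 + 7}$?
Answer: $\frac{179694025}{91809} \approx 1957.3$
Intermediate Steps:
$S = \frac{1}{3}$ ($S = \frac{\sqrt{2 + 7}}{9} = \frac{\sqrt{9}}{9} = \frac{1}{9} \cdot 3 = \frac{1}{3} \approx 0.33333$)
$V = - \frac{2886}{101}$ ($V = 4 \frac{1443}{-202} = 4 \cdot 1443 \left(- \frac{1}{202}\right) = 4 \left(- \frac{1443}{202}\right) = - \frac{2886}{101} \approx -28.574$)
$b{\left(E,s \right)} = - \frac{47}{3}$ ($b{\left(E,s \right)} = \frac{1}{3} - 16 = - \frac{47}{3}$)
$\left(b{\left(26,-5 \right)} + V\right)^{2} = \left(- \frac{47}{3} - \frac{2886}{101}\right)^{2} = \left(- \frac{13405}{303}\right)^{2} = \frac{179694025}{91809}$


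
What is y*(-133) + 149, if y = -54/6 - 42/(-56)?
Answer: 4985/4 ≈ 1246.3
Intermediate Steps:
y = -33/4 (y = -54*⅙ - 42*(-1/56) = -9 + ¾ = -33/4 ≈ -8.2500)
y*(-133) + 149 = -33/4*(-133) + 149 = 4389/4 + 149 = 4985/4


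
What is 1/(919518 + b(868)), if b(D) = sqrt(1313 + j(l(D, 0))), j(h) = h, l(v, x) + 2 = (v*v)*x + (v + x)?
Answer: 919518/845513350145 - sqrt(2179)/845513350145 ≈ 1.0875e-6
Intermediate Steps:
l(v, x) = -2 + v + x + x*v**2 (l(v, x) = -2 + ((v*v)*x + (v + x)) = -2 + (v**2*x + (v + x)) = -2 + (x*v**2 + (v + x)) = -2 + (v + x + x*v**2) = -2 + v + x + x*v**2)
b(D) = sqrt(1311 + D) (b(D) = sqrt(1313 + (-2 + D + 0 + 0*D**2)) = sqrt(1313 + (-2 + D + 0 + 0)) = sqrt(1313 + (-2 + D)) = sqrt(1311 + D))
1/(919518 + b(868)) = 1/(919518 + sqrt(1311 + 868)) = 1/(919518 + sqrt(2179))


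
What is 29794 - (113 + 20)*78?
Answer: 19420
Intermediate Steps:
29794 - (113 + 20)*78 = 29794 - 133*78 = 29794 - 1*10374 = 29794 - 10374 = 19420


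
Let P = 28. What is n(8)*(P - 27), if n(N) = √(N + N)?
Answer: 4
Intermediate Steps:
n(N) = √2*√N (n(N) = √(2*N) = √2*√N)
n(8)*(P - 27) = (√2*√8)*(28 - 27) = (√2*(2*√2))*1 = 4*1 = 4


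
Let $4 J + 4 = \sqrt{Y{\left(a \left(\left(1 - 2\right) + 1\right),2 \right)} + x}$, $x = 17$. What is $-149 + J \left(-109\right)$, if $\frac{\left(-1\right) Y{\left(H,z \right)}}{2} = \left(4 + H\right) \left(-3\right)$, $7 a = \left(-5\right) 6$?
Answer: $-40 - \frac{109 \sqrt{41}}{4} \approx -214.49$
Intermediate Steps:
$a = - \frac{30}{7}$ ($a = \frac{\left(-5\right) 6}{7} = \frac{1}{7} \left(-30\right) = - \frac{30}{7} \approx -4.2857$)
$Y{\left(H,z \right)} = 24 + 6 H$ ($Y{\left(H,z \right)} = - 2 \left(4 + H\right) \left(-3\right) = - 2 \left(-12 - 3 H\right) = 24 + 6 H$)
$J = -1 + \frac{\sqrt{41}}{4}$ ($J = -1 + \frac{\sqrt{\left(24 + 6 \left(- \frac{30 \left(\left(1 - 2\right) + 1\right)}{7}\right)\right) + 17}}{4} = -1 + \frac{\sqrt{\left(24 + 6 \left(- \frac{30 \left(-1 + 1\right)}{7}\right)\right) + 17}}{4} = -1 + \frac{\sqrt{\left(24 + 6 \left(\left(- \frac{30}{7}\right) 0\right)\right) + 17}}{4} = -1 + \frac{\sqrt{\left(24 + 6 \cdot 0\right) + 17}}{4} = -1 + \frac{\sqrt{\left(24 + 0\right) + 17}}{4} = -1 + \frac{\sqrt{24 + 17}}{4} = -1 + \frac{\sqrt{41}}{4} \approx 0.60078$)
$-149 + J \left(-109\right) = -149 + \left(-1 + \frac{\sqrt{41}}{4}\right) \left(-109\right) = -149 + \left(109 - \frac{109 \sqrt{41}}{4}\right) = -40 - \frac{109 \sqrt{41}}{4}$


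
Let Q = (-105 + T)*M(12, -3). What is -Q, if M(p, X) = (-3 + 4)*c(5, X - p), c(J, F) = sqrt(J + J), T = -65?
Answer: 170*sqrt(10) ≈ 537.59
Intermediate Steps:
c(J, F) = sqrt(2)*sqrt(J) (c(J, F) = sqrt(2*J) = sqrt(2)*sqrt(J))
M(p, X) = sqrt(10) (M(p, X) = (-3 + 4)*(sqrt(2)*sqrt(5)) = 1*sqrt(10) = sqrt(10))
Q = -170*sqrt(10) (Q = (-105 - 65)*sqrt(10) = -170*sqrt(10) ≈ -537.59)
-Q = -(-170)*sqrt(10) = 170*sqrt(10)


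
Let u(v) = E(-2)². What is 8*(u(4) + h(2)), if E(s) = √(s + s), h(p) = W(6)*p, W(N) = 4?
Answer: 32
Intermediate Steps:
h(p) = 4*p
E(s) = √2*√s (E(s) = √(2*s) = √2*√s)
u(v) = -4 (u(v) = (√2*√(-2))² = (√2*(I*√2))² = (2*I)² = -4)
8*(u(4) + h(2)) = 8*(-4 + 4*2) = 8*(-4 + 8) = 8*4 = 32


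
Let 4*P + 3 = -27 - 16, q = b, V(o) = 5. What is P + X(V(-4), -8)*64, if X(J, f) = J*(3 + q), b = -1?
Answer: 1257/2 ≈ 628.50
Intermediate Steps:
q = -1
P = -23/2 (P = -3/4 + (-27 - 16)/4 = -3/4 + (1/4)*(-43) = -3/4 - 43/4 = -23/2 ≈ -11.500)
X(J, f) = 2*J (X(J, f) = J*(3 - 1) = J*2 = 2*J)
P + X(V(-4), -8)*64 = -23/2 + (2*5)*64 = -23/2 + 10*64 = -23/2 + 640 = 1257/2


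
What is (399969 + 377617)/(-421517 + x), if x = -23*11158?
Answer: -777586/678151 ≈ -1.1466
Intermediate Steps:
x = -256634
(399969 + 377617)/(-421517 + x) = (399969 + 377617)/(-421517 - 256634) = 777586/(-678151) = 777586*(-1/678151) = -777586/678151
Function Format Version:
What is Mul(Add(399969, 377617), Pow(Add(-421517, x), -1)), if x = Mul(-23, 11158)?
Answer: Rational(-777586, 678151) ≈ -1.1466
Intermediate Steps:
x = -256634
Mul(Add(399969, 377617), Pow(Add(-421517, x), -1)) = Mul(Add(399969, 377617), Pow(Add(-421517, -256634), -1)) = Mul(777586, Pow(-678151, -1)) = Mul(777586, Rational(-1, 678151)) = Rational(-777586, 678151)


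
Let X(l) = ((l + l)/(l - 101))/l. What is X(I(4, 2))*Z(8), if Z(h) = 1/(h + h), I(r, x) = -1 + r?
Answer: -1/784 ≈ -0.0012755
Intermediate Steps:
Z(h) = 1/(2*h)
X(l) = 2/(-101 + l) (X(l) = ((2*l)/(-101 + l))/l = (2*l/(-101 + l))/l = 2/(-101 + l))
X(I(4, 2))*Z(8) = (2/(-101 + (-1 + 4)))*((1/2)/8) = (2/(-101 + 3))*((1/2)*(1/8)) = (2/(-98))*(1/16) = (2*(-1/98))*(1/16) = -1/49*1/16 = -1/784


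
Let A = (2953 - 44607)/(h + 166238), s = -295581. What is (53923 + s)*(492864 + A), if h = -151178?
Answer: -448426033342097/3765 ≈ -1.1910e+11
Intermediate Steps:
A = -20827/7530 (A = (2953 - 44607)/(-151178 + 166238) = -41654/15060 = -41654*1/15060 = -20827/7530 ≈ -2.7659)
(53923 + s)*(492864 + A) = (53923 - 295581)*(492864 - 20827/7530) = -241658*3711245093/7530 = -448426033342097/3765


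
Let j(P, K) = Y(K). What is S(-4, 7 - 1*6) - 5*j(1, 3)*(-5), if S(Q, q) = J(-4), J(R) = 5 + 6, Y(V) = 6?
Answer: 161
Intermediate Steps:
j(P, K) = 6
J(R) = 11
S(Q, q) = 11
S(-4, 7 - 1*6) - 5*j(1, 3)*(-5) = 11 - 5*6*(-5) = 11 - 30*(-5) = 11 + 150 = 161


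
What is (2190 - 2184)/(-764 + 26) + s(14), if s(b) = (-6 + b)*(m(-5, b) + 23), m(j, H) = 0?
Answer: 22631/123 ≈ 183.99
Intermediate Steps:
s(b) = -138 + 23*b (s(b) = (-6 + b)*(0 + 23) = (-6 + b)*23 = -138 + 23*b)
(2190 - 2184)/(-764 + 26) + s(14) = (2190 - 2184)/(-764 + 26) + (-138 + 23*14) = 6/(-738) + (-138 + 322) = 6*(-1/738) + 184 = -1/123 + 184 = 22631/123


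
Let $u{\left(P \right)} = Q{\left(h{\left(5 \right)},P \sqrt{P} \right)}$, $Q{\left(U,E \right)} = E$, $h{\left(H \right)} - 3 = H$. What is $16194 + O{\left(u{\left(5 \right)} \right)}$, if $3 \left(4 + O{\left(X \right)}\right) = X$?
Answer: $16190 + \frac{5 \sqrt{5}}{3} \approx 16194.0$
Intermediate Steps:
$h{\left(H \right)} = 3 + H$
$u{\left(P \right)} = P^{\frac{3}{2}}$ ($u{\left(P \right)} = P \sqrt{P} = P^{\frac{3}{2}}$)
$O{\left(X \right)} = -4 + \frac{X}{3}$
$16194 + O{\left(u{\left(5 \right)} \right)} = 16194 - \left(4 - \frac{5^{\frac{3}{2}}}{3}\right) = 16194 - \left(4 - \frac{5 \sqrt{5}}{3}\right) = 16190 + \frac{5 \sqrt{5}}{3}$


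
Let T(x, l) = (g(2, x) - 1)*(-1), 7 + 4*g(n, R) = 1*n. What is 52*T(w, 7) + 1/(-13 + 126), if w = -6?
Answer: 13222/113 ≈ 117.01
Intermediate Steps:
g(n, R) = -7/4 + n/4 (g(n, R) = -7/4 + (1*n)/4 = -7/4 + n/4)
T(x, l) = 9/4 (T(x, l) = ((-7/4 + (¼)*2) - 1)*(-1) = ((-7/4 + ½) - 1)*(-1) = (-5/4 - 1)*(-1) = -9/4*(-1) = 9/4)
52*T(w, 7) + 1/(-13 + 126) = 52*(9/4) + 1/(-13 + 126) = 117 + 1/113 = 13222/113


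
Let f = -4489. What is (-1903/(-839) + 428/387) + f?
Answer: -1456451324/324693 ≈ -4485.6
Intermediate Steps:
(-1903/(-839) + 428/387) + f = (-1903/(-839) + 428/387) - 4489 = (-1903*(-1/839) + 428*(1/387)) - 4489 = (1903/839 + 428/387) - 4489 = 1095553/324693 - 4489 = -1456451324/324693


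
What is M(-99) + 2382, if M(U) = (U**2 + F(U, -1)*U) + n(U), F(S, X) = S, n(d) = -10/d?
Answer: 2176426/99 ≈ 21984.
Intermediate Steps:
M(U) = -10/U + 2*U**2 (M(U) = (U**2 + U*U) - 10/U = (U**2 + U**2) - 10/U = 2*U**2 - 10/U = -10/U + 2*U**2)
M(-99) + 2382 = 2*(-5 + (-99)**3)/(-99) + 2382 = 2*(-1/99)*(-5 - 970299) + 2382 = 2*(-1/99)*(-970304) + 2382 = 1940608/99 + 2382 = 2176426/99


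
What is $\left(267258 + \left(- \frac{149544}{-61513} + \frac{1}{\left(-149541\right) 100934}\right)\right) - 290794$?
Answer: $- \frac{21850051600379370169}{928463153607822} \approx -23534.0$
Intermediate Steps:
$\left(267258 + \left(- \frac{149544}{-61513} + \frac{1}{\left(-149541\right) 100934}\right)\right) - 290794 = \left(267258 - - \frac{2257182934328423}{928463153607822}\right) - 290794 = \left(267258 + \left(\frac{149544}{61513} - \frac{1}{15093771294}\right)\right) - 290794 = \left(267258 + \frac{2257182934328423}{928463153607822}\right) - 290794 = \frac{248141462689853620499}{928463153607822} - 290794 = - \frac{21850051600379370169}{928463153607822}$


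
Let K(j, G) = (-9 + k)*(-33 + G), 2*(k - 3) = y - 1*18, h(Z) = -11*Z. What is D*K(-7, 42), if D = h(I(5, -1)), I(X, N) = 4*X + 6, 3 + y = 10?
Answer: 29601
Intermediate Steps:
y = 7 (y = -3 + 10 = 7)
I(X, N) = 6 + 4*X
k = -5/2 (k = 3 + (7 - 1*18)/2 = 3 + (7 - 18)/2 = 3 + (½)*(-11) = 3 - 11/2 = -5/2 ≈ -2.5000)
K(j, G) = 759/2 - 23*G/2 (K(j, G) = (-9 - 5/2)*(-33 + G) = -23*(-33 + G)/2 = 759/2 - 23*G/2)
D = -286 (D = -11*(6 + 4*5) = -11*(6 + 20) = -11*26 = -286)
D*K(-7, 42) = -286*(759/2 - 23/2*42) = -286*(759/2 - 483) = -286*(-207/2) = 29601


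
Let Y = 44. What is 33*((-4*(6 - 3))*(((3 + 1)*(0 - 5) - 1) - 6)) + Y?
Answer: 10736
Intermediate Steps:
33*((-4*(6 - 3))*(((3 + 1)*(0 - 5) - 1) - 6)) + Y = 33*((-4*(6 - 3))*(((3 + 1)*(0 - 5) - 1) - 6)) + 44 = 33*((-4*3)*((4*(-5) - 1) - 6)) + 44 = 33*(-12*((-20 - 1) - 6)) + 44 = 33*(-12*(-21 - 6)) + 44 = 33*(-12*(-27)) + 44 = 33*324 + 44 = 10692 + 44 = 10736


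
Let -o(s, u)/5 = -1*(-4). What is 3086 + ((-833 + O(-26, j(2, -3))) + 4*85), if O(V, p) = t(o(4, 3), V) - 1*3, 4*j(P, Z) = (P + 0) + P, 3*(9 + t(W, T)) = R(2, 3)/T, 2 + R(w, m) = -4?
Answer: 33554/13 ≈ 2581.1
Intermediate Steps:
R(w, m) = -6 (R(w, m) = -2 - 4 = -6)
o(s, u) = -20 (o(s, u) = -(-5)*(-4) = -5*4 = -20)
t(W, T) = -9 - 2/T (t(W, T) = -9 + (-6/T)/3 = -9 - 2/T)
j(P, Z) = P/2 (j(P, Z) = ((P + 0) + P)/4 = (P + P)/4 = (2*P)/4 = P/2)
O(V, p) = -12 - 2/V (O(V, p) = (-9 - 2/V) - 1*3 = (-9 - 2/V) - 3 = -12 - 2/V)
3086 + ((-833 + O(-26, j(2, -3))) + 4*85) = 3086 + ((-833 + (-12 - 2/(-26))) + 4*85) = 3086 + ((-833 + (-12 - 2*(-1/26))) + 340) = 3086 + ((-833 + (-12 + 1/13)) + 340) = 3086 + ((-833 - 155/13) + 340) = 3086 + (-10984/13 + 340) = 3086 - 6564/13 = 33554/13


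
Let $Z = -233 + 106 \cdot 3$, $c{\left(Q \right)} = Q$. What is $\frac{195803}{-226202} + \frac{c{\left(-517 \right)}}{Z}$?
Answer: $- \frac{7858217}{1131010} \approx -6.948$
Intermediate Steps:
$Z = 85$ ($Z = -233 + 318 = 85$)
$\frac{195803}{-226202} + \frac{c{\left(-517 \right)}}{Z} = \frac{195803}{-226202} - \frac{517}{85} = 195803 \left(- \frac{1}{226202}\right) - \frac{517}{85} = - \frac{195803}{226202} - \frac{517}{85} = - \frac{7858217}{1131010}$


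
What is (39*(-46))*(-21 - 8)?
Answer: 52026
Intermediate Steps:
(39*(-46))*(-21 - 8) = -1794*(-29) = 52026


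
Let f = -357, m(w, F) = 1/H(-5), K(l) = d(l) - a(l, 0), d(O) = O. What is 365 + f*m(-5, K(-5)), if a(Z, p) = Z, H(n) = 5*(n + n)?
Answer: 18607/50 ≈ 372.14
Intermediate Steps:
H(n) = 10*n (H(n) = 5*(2*n) = 10*n)
K(l) = 0 (K(l) = l - l = 0)
m(w, F) = -1/50 (m(w, F) = 1/(10*(-5)) = 1/(-50) = -1/50)
365 + f*m(-5, K(-5)) = 365 - 357*(-1/50) = 365 + 357/50 = 18607/50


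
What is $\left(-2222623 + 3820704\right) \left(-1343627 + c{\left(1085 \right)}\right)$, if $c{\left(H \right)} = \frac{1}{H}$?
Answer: $- \frac{75152867240994}{35} \approx -2.1472 \cdot 10^{12}$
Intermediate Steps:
$\left(-2222623 + 3820704\right) \left(-1343627 + c{\left(1085 \right)}\right) = \left(-2222623 + 3820704\right) \left(-1343627 + \frac{1}{1085}\right) = 1598081 \left(-1343627 + \frac{1}{1085}\right) = 1598081 \left(- \frac{1457835294}{1085}\right) = - \frac{75152867240994}{35}$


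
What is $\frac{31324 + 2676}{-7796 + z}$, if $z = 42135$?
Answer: $\frac{34000}{34339} \approx 0.99013$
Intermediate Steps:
$\frac{31324 + 2676}{-7796 + z} = \frac{31324 + 2676}{-7796 + 42135} = \frac{34000}{34339}$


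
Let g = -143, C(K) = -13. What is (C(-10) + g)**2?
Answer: 24336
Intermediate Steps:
(C(-10) + g)**2 = (-13 - 143)**2 = (-156)**2 = 24336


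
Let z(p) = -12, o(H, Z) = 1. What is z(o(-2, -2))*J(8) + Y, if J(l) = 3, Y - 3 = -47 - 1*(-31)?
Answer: -49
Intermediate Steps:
Y = -13 (Y = 3 + (-47 - 1*(-31)) = 3 + (-47 + 31) = 3 - 16 = -13)
z(o(-2, -2))*J(8) + Y = -12*3 - 13 = -36 - 13 = -49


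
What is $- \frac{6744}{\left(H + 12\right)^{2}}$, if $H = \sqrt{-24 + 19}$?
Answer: $- \frac{6744}{\left(12 + i \sqrt{5}\right)^{2}} \approx -42.224 + 16.302 i$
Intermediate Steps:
$H = i \sqrt{5}$ ($H = \sqrt{-5} = i \sqrt{5} \approx 2.2361 i$)
$- \frac{6744}{\left(H + 12\right)^{2}} = - \frac{6744}{\left(i \sqrt{5} + 12\right)^{2}} = - \frac{6744}{\left(12 + i \sqrt{5}\right)^{2}}$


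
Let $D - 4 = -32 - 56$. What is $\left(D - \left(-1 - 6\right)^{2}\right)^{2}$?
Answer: $17689$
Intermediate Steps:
$D = -84$ ($D = 4 - 88 = -84$)
$\left(D - \left(-1 - 6\right)^{2}\right)^{2} = \left(-84 - \left(-1 - 6\right)^{2}\right)^{2} = \left(-84 - \left(-7\right)^{2}\right)^{2} = \left(-84 - 49\right)^{2} = \left(-133\right)^{2} = 17689$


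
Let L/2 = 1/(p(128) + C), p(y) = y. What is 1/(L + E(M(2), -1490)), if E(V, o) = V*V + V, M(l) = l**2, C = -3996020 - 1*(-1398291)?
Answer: 2597601/51952018 ≈ 0.050000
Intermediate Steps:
C = -2597729 (C = -3996020 + 1398291 = -2597729)
L = -2/2597601 (L = 2/(128 - 2597729) = 2/(-2597601) = 2*(-1/2597601) = -2/2597601 ≈ -7.6994e-7)
E(V, o) = V + V**2 (E(V, o) = V**2 + V = V + V**2)
1/(L + E(M(2), -1490)) = 1/(-2/2597601 + 2**2*(1 + 2**2)) = 1/(-2/2597601 + 4*(1 + 4)) = 1/(-2/2597601 + 4*5) = 1/(-2/2597601 + 20) = 1/(51952018/2597601) = 2597601/51952018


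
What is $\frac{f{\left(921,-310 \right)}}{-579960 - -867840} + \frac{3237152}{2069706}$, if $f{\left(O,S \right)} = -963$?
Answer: $\frac{154986365147}{99304493880} \approx 1.5607$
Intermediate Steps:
$\frac{f{\left(921,-310 \right)}}{-579960 - -867840} + \frac{3237152}{2069706} = - \frac{963}{-579960 - -867840} + \frac{3237152}{2069706} = - \frac{963}{-579960 + 867840} + 3237152 \cdot \frac{1}{2069706} = - \frac{963}{287880} + \frac{1618576}{1034853} = \left(-963\right) \frac{1}{287880} + \frac{1618576}{1034853} = - \frac{321}{95960} + \frac{1618576}{1034853} = \frac{154986365147}{99304493880}$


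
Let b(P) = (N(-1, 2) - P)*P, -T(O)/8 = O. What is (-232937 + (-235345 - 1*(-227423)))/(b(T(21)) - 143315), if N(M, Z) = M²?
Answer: 240859/171707 ≈ 1.4027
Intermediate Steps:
T(O) = -8*O
b(P) = P*(1 - P) (b(P) = ((-1)² - P)*P = (1 - P)*P = P*(1 - P))
(-232937 + (-235345 - 1*(-227423)))/(b(T(21)) - 143315) = (-232937 + (-235345 - 1*(-227423)))/((-8*21)*(1 - (-8)*21) - 143315) = (-232937 + (-235345 + 227423))/(-168*(1 - 1*(-168)) - 143315) = (-232937 - 7922)/(-168*(1 + 168) - 143315) = -240859/(-168*169 - 143315) = -240859/(-28392 - 143315) = -240859/(-171707) = -240859*(-1/171707) = 240859/171707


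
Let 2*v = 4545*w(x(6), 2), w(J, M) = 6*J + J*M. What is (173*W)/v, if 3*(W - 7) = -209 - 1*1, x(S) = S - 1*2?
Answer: -1211/8080 ≈ -0.14988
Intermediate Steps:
x(S) = -2 + S (x(S) = S - 2 = -2 + S)
v = 72720 (v = (4545*((-2 + 6)*(6 + 2)))/2 = (4545*(4*8))/2 = (4545*32)/2 = (½)*145440 = 72720)
W = -63 (W = 7 + (-209 - 1*1)/3 = 7 + (-209 - 1)/3 = 7 + (⅓)*(-210) = 7 - 70 = -63)
(173*W)/v = (173*(-63))/72720 = -10899*1/72720 = -1211/8080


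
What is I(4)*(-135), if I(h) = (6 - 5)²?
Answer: -135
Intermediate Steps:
I(h) = 1 (I(h) = 1² = 1)
I(4)*(-135) = 1*(-135) = -135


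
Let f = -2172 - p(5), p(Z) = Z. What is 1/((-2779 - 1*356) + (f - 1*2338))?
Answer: -1/7650 ≈ -0.00013072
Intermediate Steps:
f = -2177 (f = -2172 - 1*5 = -2172 - 5 = -2177)
1/((-2779 - 1*356) + (f - 1*2338)) = 1/((-2779 - 1*356) + (-2177 - 1*2338)) = 1/((-2779 - 356) + (-2177 - 2338)) = 1/(-3135 - 4515) = 1/(-7650) = -1/7650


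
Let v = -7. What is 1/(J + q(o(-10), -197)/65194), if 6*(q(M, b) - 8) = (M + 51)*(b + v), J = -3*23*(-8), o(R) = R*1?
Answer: 32597/17992851 ≈ 0.0018117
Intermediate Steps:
o(R) = R
J = 552 (J = -69*(-8) = 552)
q(M, b) = 8 + (-7 + b)*(51 + M)/6 (q(M, b) = 8 + ((M + 51)*(b - 7))/6 = 8 + ((51 + M)*(-7 + b))/6 = 8 + ((-7 + b)*(51 + M))/6 = 8 + (-7 + b)*(51 + M)/6)
1/(J + q(o(-10), -197)/65194) = 1/(552 + (-103/2 - 7/6*(-10) + (17/2)*(-197) + (1/6)*(-10)*(-197))/65194) = 1/(552 + (-103/2 + 35/3 - 3349/2 + 985/3)*(1/65194)) = 1/(552 - 1386*1/65194) = 1/(552 - 693/32597) = 1/(17992851/32597) = 32597/17992851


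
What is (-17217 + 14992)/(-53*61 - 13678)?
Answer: 2225/16911 ≈ 0.13157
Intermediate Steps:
(-17217 + 14992)/(-53*61 - 13678) = -2225/(-3233 - 13678) = -2225/(-16911) = -2225*(-1/16911) = 2225/16911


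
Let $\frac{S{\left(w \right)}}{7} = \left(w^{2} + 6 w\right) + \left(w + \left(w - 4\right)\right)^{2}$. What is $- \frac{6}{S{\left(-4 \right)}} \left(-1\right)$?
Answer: $\frac{3}{476} \approx 0.0063025$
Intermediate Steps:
$S{\left(w \right)} = 7 w^{2} + 7 \left(-4 + 2 w\right)^{2} + 42 w$ ($S{\left(w \right)} = 7 \left(\left(w^{2} + 6 w\right) + \left(w + \left(w - 4\right)\right)^{2}\right) = 7 \left(\left(w^{2} + 6 w\right) + \left(w + \left(-4 + w\right)\right)^{2}\right) = 7 \left(\left(w^{2} + 6 w\right) + \left(-4 + 2 w\right)^{2}\right) = 7 \left(w^{2} + \left(-4 + 2 w\right)^{2} + 6 w\right) = 7 w^{2} + 7 \left(-4 + 2 w\right)^{2} + 42 w$)
$- \frac{6}{S{\left(-4 \right)}} \left(-1\right) = - \frac{6}{112 - -280 + 35 \left(-4\right)^{2}} \left(-1\right) = - \frac{6}{112 + 280 + 35 \cdot 16} \left(-1\right) = - \frac{6}{112 + 280 + 560} \left(-1\right) = - \frac{6}{952} \left(-1\right) = \left(-6\right) \frac{1}{952} \left(-1\right) = \left(- \frac{3}{476}\right) \left(-1\right) = \frac{3}{476}$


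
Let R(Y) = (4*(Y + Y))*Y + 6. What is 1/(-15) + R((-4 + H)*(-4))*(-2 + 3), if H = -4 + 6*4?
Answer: 491609/15 ≈ 32774.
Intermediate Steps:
H = 20 (H = -4 + 24 = 20)
R(Y) = 6 + 8*Y**2 (R(Y) = (4*(2*Y))*Y + 6 = (8*Y)*Y + 6 = 8*Y**2 + 6 = 6 + 8*Y**2)
1/(-15) + R((-4 + H)*(-4))*(-2 + 3) = 1/(-15) + (6 + 8*((-4 + 20)*(-4))**2)*(-2 + 3) = -1/15 + (6 + 8*(16*(-4))**2)*1 = -1/15 + (6 + 8*(-64)**2)*1 = -1/15 + (6 + 8*4096)*1 = -1/15 + (6 + 32768)*1 = -1/15 + 32774*1 = -1/15 + 32774 = 491609/15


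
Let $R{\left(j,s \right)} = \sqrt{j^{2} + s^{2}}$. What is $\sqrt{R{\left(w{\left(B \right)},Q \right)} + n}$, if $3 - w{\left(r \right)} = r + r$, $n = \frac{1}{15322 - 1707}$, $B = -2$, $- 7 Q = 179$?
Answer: $\frac{\sqrt{13615 + 26481175 \sqrt{34442}}}{13615} \approx 5.149$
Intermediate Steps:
$Q = - \frac{179}{7}$ ($Q = \left(- \frac{1}{7}\right) 179 = - \frac{179}{7} \approx -25.571$)
$n = \frac{1}{13615} \approx 7.3448 \cdot 10^{-5}$
$w{\left(r \right)} = 3 - 2 r$ ($w{\left(r \right)} = 3 - \left(r + r\right) = 3 - 2 r$)
$\sqrt{R{\left(w{\left(B \right)},Q \right)} + n} = \sqrt{\sqrt{\left(3 - -4\right)^{2} + \left(- \frac{179}{7}\right)^{2}} + \frac{1}{13615}} = \sqrt{\sqrt{\left(3 + 4\right)^{2} + \frac{32041}{49}} + \frac{1}{13615}} = \sqrt{\sqrt{7^{2} + \frac{32041}{49}} + \frac{1}{13615}} = \sqrt{\sqrt{49 + \frac{32041}{49}} + \frac{1}{13615}} = \sqrt{\sqrt{\frac{34442}{49}} + \frac{1}{13615}} = \sqrt{\frac{\sqrt{34442}}{7} + \frac{1}{13615}} = \sqrt{\frac{1}{13615} + \frac{\sqrt{34442}}{7}}$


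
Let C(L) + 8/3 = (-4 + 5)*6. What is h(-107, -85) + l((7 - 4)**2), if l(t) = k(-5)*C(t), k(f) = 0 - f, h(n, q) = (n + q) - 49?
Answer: -673/3 ≈ -224.33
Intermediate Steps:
h(n, q) = -49 + n + q
k(f) = -f
C(L) = 10/3 (C(L) = -8/3 + (-4 + 5)*6 = -8/3 + 1*6 = -8/3 + 6 = 10/3)
l(t) = 50/3 (l(t) = -1*(-5)*(10/3) = 5*(10/3) = 50/3)
h(-107, -85) + l((7 - 4)**2) = (-49 - 107 - 85) + 50/3 = -241 + 50/3 = -673/3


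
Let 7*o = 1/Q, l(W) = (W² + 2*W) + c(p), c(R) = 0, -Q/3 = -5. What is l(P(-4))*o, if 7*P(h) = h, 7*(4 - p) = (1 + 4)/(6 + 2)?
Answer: -8/1029 ≈ -0.0077745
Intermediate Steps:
Q = 15 (Q = -3*(-5) = 15)
p = 219/56 (p = 4 - (1 + 4)/(7*(6 + 2)) = 4 - 5/(7*8) = 4 - ⅐*5/8 = 4 - 5/56 = 219/56 ≈ 3.9107)
P(h) = h/7
l(W) = W² + 2*W (l(W) = (W² + 2*W) + 0 = W² + 2*W)
o = 1/105 (o = (⅐)/15 = (⅐)*(1/15) = 1/105 ≈ 0.0095238)
l(P(-4))*o = (((⅐)*(-4))*(2 + (⅐)*(-4)))*(1/105) = -4*(2 - 4/7)/7*(1/105) = -4/7*10/7*(1/105) = -40/49*1/105 = -8/1029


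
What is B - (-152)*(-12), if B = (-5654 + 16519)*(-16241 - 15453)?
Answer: -344357134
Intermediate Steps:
B = -344355310 (B = 10865*(-31694) = -344355310)
B - (-152)*(-12) = -344355310 - (-152)*(-12) = -344355310 - 1*1824 = -344355310 - 1824 = -344357134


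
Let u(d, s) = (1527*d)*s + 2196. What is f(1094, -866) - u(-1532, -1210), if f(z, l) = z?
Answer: -2830631542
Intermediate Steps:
u(d, s) = 2196 + 1527*d*s (u(d, s) = 1527*d*s + 2196 = 2196 + 1527*d*s)
f(1094, -866) - u(-1532, -1210) = 1094 - (2196 + 1527*(-1532)*(-1210)) = 1094 - (2196 + 2830630440) = 1094 - 1*2830632636 = 1094 - 2830632636 = -2830631542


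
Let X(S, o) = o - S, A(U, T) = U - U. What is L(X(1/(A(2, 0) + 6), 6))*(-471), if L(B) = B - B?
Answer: 0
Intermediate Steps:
A(U, T) = 0
L(B) = 0
L(X(1/(A(2, 0) + 6), 6))*(-471) = 0*(-471) = 0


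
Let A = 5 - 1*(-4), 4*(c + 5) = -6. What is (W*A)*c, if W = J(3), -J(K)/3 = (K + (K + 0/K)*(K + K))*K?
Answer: 22113/2 ≈ 11057.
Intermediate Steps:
J(K) = -3*K*(K + 2*K²) (J(K) = -3*(K + (K + 0/K)*(K + K))*K = -3*(K + (K + 0)*(2*K))*K = -3*(K + K*(2*K))*K = -3*(K + 2*K²)*K = -3*K*(K + 2*K²))
W = -189 (W = 3²*(-3 - 6*3) = 9*(-3 - 18) = 9*(-21) = -189)
c = -13/2 (c = -5 + (¼)*(-6) = -5 - 3/2 = -13/2 ≈ -6.5000)
A = 9 (A = 5 + 4 = 9)
(W*A)*c = -189*9*(-13/2) = -1701*(-13/2) = 22113/2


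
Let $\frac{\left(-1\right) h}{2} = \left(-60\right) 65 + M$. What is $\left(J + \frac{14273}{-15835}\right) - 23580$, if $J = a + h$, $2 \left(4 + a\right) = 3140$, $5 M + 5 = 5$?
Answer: $- \frac{225092963}{15835} \approx -14215.0$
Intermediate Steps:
$M = 0$ ($M = -1 + \frac{1}{5} \cdot 5 = -1 + 1 = 0$)
$a = 1566$ ($a = -4 + \frac{1}{2} \cdot 3140 = -4 + 1570 = 1566$)
$h = 7800$ ($h = - 2 \left(\left(-60\right) 65 + 0\right) = - 2 \left(-3900 + 0\right) = \left(-2\right) \left(-3900\right) = 7800$)
$J = 9366$ ($J = 1566 + 7800 = 9366$)
$\left(J + \frac{14273}{-15835}\right) - 23580 = \left(9366 + \frac{14273}{-15835}\right) - 23580 = \left(9366 + 14273 \left(- \frac{1}{15835}\right)\right) - 23580 = \left(9366 - \frac{14273}{15835}\right) - 23580 = \frac{148296337}{15835} - 23580 = - \frac{225092963}{15835}$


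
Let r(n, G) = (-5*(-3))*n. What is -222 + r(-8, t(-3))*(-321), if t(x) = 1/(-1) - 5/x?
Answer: 38298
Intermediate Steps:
t(x) = -1 - 5/x (t(x) = 1*(-1) - 5/x = -1 - 5/x)
r(n, G) = 15*n
-222 + r(-8, t(-3))*(-321) = -222 + (15*(-8))*(-321) = -222 - 120*(-321) = -222 + 38520 = 38298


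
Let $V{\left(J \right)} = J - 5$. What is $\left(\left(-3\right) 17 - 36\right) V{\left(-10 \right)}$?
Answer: $1305$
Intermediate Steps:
$V{\left(J \right)} = -5 + J$ ($V{\left(J \right)} = J - 5 = -5 + J$)
$\left(\left(-3\right) 17 - 36\right) V{\left(-10 \right)} = \left(\left(-3\right) 17 - 36\right) \left(-5 - 10\right) = \left(-51 - 36\right) \left(-15\right) = \left(-87\right) \left(-15\right) = 1305$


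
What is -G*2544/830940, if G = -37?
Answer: 7844/69245 ≈ 0.11328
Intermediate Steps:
-G*2544/830940 = -(-37)*2544/830940 = -1*(-94128)*(1/830940) = 94128*(1/830940) = 7844/69245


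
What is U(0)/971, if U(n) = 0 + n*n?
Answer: 0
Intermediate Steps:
U(n) = n² (U(n) = 0 + n² = n²)
U(0)/971 = 0²/971 = 0*(1/971) = 0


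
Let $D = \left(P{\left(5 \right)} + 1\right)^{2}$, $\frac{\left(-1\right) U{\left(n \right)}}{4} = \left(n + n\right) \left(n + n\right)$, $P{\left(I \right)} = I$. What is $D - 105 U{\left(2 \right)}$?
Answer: $6756$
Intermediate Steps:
$U{\left(n \right)} = - 16 n^{2}$ ($U{\left(n \right)} = - 4 \left(n + n\right) \left(n + n\right) = - 4 \cdot 2 n 2 n = - 4 \cdot 4 n^{2} = - 16 n^{2}$)
$D = 36$ ($D = \left(5 + 1\right)^{2} = 6^{2} = 36$)
$D - 105 U{\left(2 \right)} = 36 - 105 \left(- 16 \cdot 2^{2}\right) = 36 - 105 \left(\left(-16\right) 4\right) = 36 - -6720 = 36 + 6720 = 6756$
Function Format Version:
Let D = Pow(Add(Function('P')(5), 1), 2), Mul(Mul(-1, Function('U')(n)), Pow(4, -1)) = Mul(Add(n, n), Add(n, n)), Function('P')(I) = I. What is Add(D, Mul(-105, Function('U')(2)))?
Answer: 6756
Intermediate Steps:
Function('U')(n) = Mul(-16, Pow(n, 2)) (Function('U')(n) = Mul(-4, Mul(Add(n, n), Add(n, n))) = Mul(-4, Mul(Mul(2, n), Mul(2, n))) = Mul(-4, Mul(4, Pow(n, 2))) = Mul(-16, Pow(n, 2)))
D = 36 (D = Pow(Add(5, 1), 2) = Pow(6, 2) = 36)
Add(D, Mul(-105, Function('U')(2))) = Add(36, Mul(-105, Mul(-16, Pow(2, 2)))) = Add(36, Mul(-105, Mul(-16, 4))) = Add(36, Mul(-105, -64)) = Add(36, 6720) = 6756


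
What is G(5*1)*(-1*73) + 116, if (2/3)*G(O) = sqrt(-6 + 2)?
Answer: 116 - 219*I ≈ 116.0 - 219.0*I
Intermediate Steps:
G(O) = 3*I (G(O) = 3*sqrt(-6 + 2)/2 = 3*sqrt(-4)/2 = 3*(2*I)/2 = 3*I)
G(5*1)*(-1*73) + 116 = (3*I)*(-1*73) + 116 = (3*I)*(-73) + 116 = -219*I + 116 = 116 - 219*I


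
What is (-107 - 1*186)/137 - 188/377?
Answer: -136217/51649 ≈ -2.6374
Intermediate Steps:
(-107 - 1*186)/137 - 188/377 = (-107 - 186)*(1/137) - 188*1/377 = -293*1/137 - 188/377 = -293/137 - 188/377 = -136217/51649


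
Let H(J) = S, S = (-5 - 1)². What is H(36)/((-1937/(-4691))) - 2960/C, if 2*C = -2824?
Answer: 61046608/683761 ≈ 89.281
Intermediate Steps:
C = -1412 (C = (½)*(-2824) = -1412)
S = 36 (S = (-6)² = 36)
H(J) = 36
H(36)/((-1937/(-4691))) - 2960/C = 36/((-1937/(-4691))) - 2960/(-1412) = 36/((-1937*(-1/4691))) - 2960*(-1/1412) = 36/(1937/4691) + 740/353 = 36*(4691/1937) + 740/353 = 168876/1937 + 740/353 = 61046608/683761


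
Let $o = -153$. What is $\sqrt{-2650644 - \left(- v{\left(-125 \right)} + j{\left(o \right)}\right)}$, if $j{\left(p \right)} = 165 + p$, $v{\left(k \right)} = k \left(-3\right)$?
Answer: $i \sqrt{2650281} \approx 1628.0 i$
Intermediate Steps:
$v{\left(k \right)} = - 3 k$
$\sqrt{-2650644 - \left(- v{\left(-125 \right)} + j{\left(o \right)}\right)} = \sqrt{-2650644 - -363} = \sqrt{-2650644 + \left(375 - 12\right)} = \sqrt{-2650644 + 363} = \sqrt{-2650281} = i \sqrt{2650281}$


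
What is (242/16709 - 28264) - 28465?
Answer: -86171329/1519 ≈ -56729.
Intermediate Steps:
(242/16709 - 28264) - 28465 = (242*(1/16709) - 28264) - 28465 = (22/1519 - 28264) - 28465 = -42932994/1519 - 28465 = -86171329/1519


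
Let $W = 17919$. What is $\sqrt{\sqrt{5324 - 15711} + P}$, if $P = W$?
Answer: $\sqrt{17919 + i \sqrt{10387}} \approx 133.86 + 0.3807 i$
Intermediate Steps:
$P = 17919$
$\sqrt{\sqrt{5324 - 15711} + P} = \sqrt{\sqrt{5324 - 15711} + 17919} = \sqrt{\sqrt{-10387} + 17919} = \sqrt{i \sqrt{10387} + 17919} = \sqrt{17919 + i \sqrt{10387}}$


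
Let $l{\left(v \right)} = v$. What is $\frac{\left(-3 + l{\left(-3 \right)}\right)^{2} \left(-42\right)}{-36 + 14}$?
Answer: $\frac{756}{11} \approx 68.727$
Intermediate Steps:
$\frac{\left(-3 + l{\left(-3 \right)}\right)^{2} \left(-42\right)}{-36 + 14} = \frac{\left(-3 - 3\right)^{2} \left(-42\right)}{-36 + 14} = \frac{\left(-6\right)^{2} \left(-42\right)}{-22} = 36 \left(-42\right) \left(- \frac{1}{22}\right) = \left(-1512\right) \left(- \frac{1}{22}\right) = \frac{756}{11}$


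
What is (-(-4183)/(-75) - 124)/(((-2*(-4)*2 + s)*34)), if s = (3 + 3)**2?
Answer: -13483/132600 ≈ -0.10168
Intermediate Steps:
s = 36 (s = 6**2 = 36)
(-(-4183)/(-75) - 124)/(((-2*(-4)*2 + s)*34)) = (-(-4183)/(-75) - 124)/(((-2*(-4)*2 + 36)*34)) = (-(-4183)*(-1)/75 - 124)/(((8*2 + 36)*34)) = (-89*47/75 - 124)/(((16 + 36)*34)) = (-4183/75 - 124)/((52*34)) = -13483/75/1768 = -13483/75*1/1768 = -13483/132600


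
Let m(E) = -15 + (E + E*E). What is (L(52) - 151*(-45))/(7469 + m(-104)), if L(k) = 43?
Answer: 3419/9083 ≈ 0.37642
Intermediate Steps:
m(E) = -15 + E + E² (m(E) = -15 + (E + E²) = -15 + E + E²)
(L(52) - 151*(-45))/(7469 + m(-104)) = (43 - 151*(-45))/(7469 + (-15 - 104 + (-104)²)) = (43 + 6795)/(7469 + (-15 - 104 + 10816)) = 6838/(7469 + 10697) = 6838/18166 = 6838*(1/18166) = 3419/9083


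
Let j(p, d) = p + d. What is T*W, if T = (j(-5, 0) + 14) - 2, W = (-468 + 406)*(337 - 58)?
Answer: -121086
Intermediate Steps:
j(p, d) = d + p
W = -17298 (W = -62*279 = -17298)
T = 7 (T = ((0 - 5) + 14) - 2 = (-5 + 14) - 2 = 9 - 2 = 7)
T*W = 7*(-17298) = -121086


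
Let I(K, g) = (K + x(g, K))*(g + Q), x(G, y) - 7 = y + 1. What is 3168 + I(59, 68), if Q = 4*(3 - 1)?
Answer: 12744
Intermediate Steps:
x(G, y) = 8 + y (x(G, y) = 7 + (y + 1) = 7 + (1 + y) = 8 + y)
Q = 8 (Q = 4*2 = 8)
I(K, g) = (8 + g)*(8 + 2*K) (I(K, g) = (K + (8 + K))*(g + 8) = (8 + 2*K)*(8 + g) = (8 + g)*(8 + 2*K))
3168 + I(59, 68) = 3168 + (64 + 16*59 + 59*68 + 68*(8 + 59)) = 3168 + (64 + 944 + 4012 + 68*67) = 3168 + (64 + 944 + 4012 + 4556) = 3168 + 9576 = 12744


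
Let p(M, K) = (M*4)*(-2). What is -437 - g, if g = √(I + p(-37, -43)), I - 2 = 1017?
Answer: -437 - √1315 ≈ -473.26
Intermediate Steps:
I = 1019 (I = 2 + 1017 = 1019)
p(M, K) = -8*M (p(M, K) = (4*M)*(-2) = -8*M)
g = √1315 (g = √(1019 - 8*(-37)) = √(1019 + 296) = √1315 ≈ 36.263)
-437 - g = -437 - √1315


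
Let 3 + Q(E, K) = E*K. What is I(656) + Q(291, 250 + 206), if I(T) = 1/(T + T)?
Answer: 174093217/1312 ≈ 1.3269e+5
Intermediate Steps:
I(T) = 1/(2*T)
Q(E, K) = -3 + E*K
I(656) + Q(291, 250 + 206) = (½)/656 + (-3 + 291*(250 + 206)) = (½)*(1/656) + (-3 + 291*456) = 1/1312 + (-3 + 132696) = 1/1312 + 132693 = 174093217/1312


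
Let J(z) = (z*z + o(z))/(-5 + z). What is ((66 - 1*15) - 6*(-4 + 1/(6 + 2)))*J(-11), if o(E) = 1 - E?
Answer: -39501/64 ≈ -617.20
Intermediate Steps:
J(z) = (1 + z² - z)/(-5 + z) (J(z) = (z*z + (1 - z))/(-5 + z) = (z² + (1 - z))/(-5 + z) = (1 + z² - z)/(-5 + z))
((66 - 1*15) - 6*(-4 + 1/(6 + 2)))*J(-11) = ((66 - 1*15) - 6*(-4 + 1/(6 + 2)))*((1 + (-11)² - 1*(-11))/(-5 - 11)) = ((66 - 15) - 6*(-4 + 1/8))*((1 + 121 + 11)/(-16)) = (51 - 6*(-4 + ⅛))*(-1/16*133) = (51 - 6*(-31/8))*(-133/16) = (51 + 93/4)*(-133/16) = (297/4)*(-133/16) = -39501/64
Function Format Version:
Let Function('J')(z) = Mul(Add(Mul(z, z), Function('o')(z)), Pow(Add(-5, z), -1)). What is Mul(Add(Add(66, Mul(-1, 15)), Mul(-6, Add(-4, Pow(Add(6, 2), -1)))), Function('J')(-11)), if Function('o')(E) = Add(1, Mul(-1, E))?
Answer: Rational(-39501, 64) ≈ -617.20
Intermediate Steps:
Function('J')(z) = Mul(Pow(Add(-5, z), -1), Add(1, Pow(z, 2), Mul(-1, z))) (Function('J')(z) = Mul(Add(Mul(z, z), Add(1, Mul(-1, z))), Pow(Add(-5, z), -1)) = Mul(Add(Pow(z, 2), Add(1, Mul(-1, z))), Pow(Add(-5, z), -1)) = Mul(Add(1, Pow(z, 2), Mul(-1, z)), Pow(Add(-5, z), -1)) = Mul(Pow(Add(-5, z), -1), Add(1, Pow(z, 2), Mul(-1, z))))
Mul(Add(Add(66, Mul(-1, 15)), Mul(-6, Add(-4, Pow(Add(6, 2), -1)))), Function('J')(-11)) = Mul(Add(Add(66, Mul(-1, 15)), Mul(-6, Add(-4, Pow(Add(6, 2), -1)))), Mul(Pow(Add(-5, -11), -1), Add(1, Pow(-11, 2), Mul(-1, -11)))) = Mul(Add(Add(66, -15), Mul(-6, Add(-4, Pow(8, -1)))), Mul(Pow(-16, -1), Add(1, 121, 11))) = Mul(Add(51, Mul(-6, Add(-4, Rational(1, 8)))), Mul(Rational(-1, 16), 133)) = Mul(Add(51, Mul(-6, Rational(-31, 8))), Rational(-133, 16)) = Mul(Add(51, Rational(93, 4)), Rational(-133, 16)) = Mul(Rational(297, 4), Rational(-133, 16)) = Rational(-39501, 64)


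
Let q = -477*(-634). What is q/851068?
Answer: 151209/425534 ≈ 0.35534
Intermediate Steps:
q = 302418
q/851068 = 302418/851068 = 302418*(1/851068) = 151209/425534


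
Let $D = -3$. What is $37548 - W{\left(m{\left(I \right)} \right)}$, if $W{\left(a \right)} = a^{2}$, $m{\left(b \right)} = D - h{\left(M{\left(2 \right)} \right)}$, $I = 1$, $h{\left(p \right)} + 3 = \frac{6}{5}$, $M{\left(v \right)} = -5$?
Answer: $\frac{938664}{25} \approx 37547.0$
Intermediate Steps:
$h{\left(p \right)} = - \frac{9}{5}$ ($h{\left(p \right)} = -3 + \frac{6}{5} = - \frac{9}{5}$)
$m{\left(b \right)} = - \frac{6}{5}$ ($m{\left(b \right)} = -3 - - \frac{9}{5} = -3 + \frac{9}{5} = - \frac{6}{5}$)
$37548 - W{\left(m{\left(I \right)} \right)} = 37548 - \left(- \frac{6}{5}\right)^{2} = 37548 - \frac{36}{25} = \frac{938664}{25}$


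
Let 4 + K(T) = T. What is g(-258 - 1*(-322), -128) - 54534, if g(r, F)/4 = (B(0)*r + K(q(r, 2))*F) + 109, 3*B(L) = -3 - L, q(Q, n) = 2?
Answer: -53330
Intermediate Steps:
B(L) = -1 - L/3 (B(L) = (-3 - L)/3 = -1 - L/3)
K(T) = -4 + T
g(r, F) = 436 - 8*F - 4*r (g(r, F) = 4*(((-1 - ⅓*0)*r + (-4 + 2)*F) + 109) = 4*(((-1 + 0)*r - 2*F) + 109) = 4*((-r - 2*F) + 109) = 4*(109 - r - 2*F) = 436 - 8*F - 4*r)
g(-258 - 1*(-322), -128) - 54534 = (436 - 8*(-128) - 4*(-258 - 1*(-322))) - 54534 = (436 + 1024 - 4*(-258 + 322)) - 54534 = (436 + 1024 - 4*64) - 54534 = (436 + 1024 - 256) - 54534 = 1204 - 54534 = -53330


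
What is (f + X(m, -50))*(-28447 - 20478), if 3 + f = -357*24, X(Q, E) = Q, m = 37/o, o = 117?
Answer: 49060522250/117 ≈ 4.1932e+8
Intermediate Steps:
m = 37/117 ≈ 0.31624
f = -8571 (f = -3 - 357*24 = -3 - 8568 = -8571)
(f + X(m, -50))*(-28447 - 20478) = (-8571 + 37/117)*(-28447 - 20478) = -1002770/117*(-48925) = 49060522250/117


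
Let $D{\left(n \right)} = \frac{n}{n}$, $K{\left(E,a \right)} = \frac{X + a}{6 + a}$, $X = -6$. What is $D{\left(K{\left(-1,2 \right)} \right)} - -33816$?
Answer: $33817$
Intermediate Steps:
$K{\left(E,a \right)} = \frac{-6 + a}{6 + a}$
$D{\left(n \right)} = 1$
$D{\left(K{\left(-1,2 \right)} \right)} - -33816 = 1 - -33816 = 1 + 33816 = 33817$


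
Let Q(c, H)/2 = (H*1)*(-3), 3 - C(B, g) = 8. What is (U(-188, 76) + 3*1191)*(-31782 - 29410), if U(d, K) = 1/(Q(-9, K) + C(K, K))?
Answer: -100792525184/461 ≈ -2.1864e+8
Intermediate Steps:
C(B, g) = -5 (C(B, g) = 3 - 1*8 = 3 - 8 = -5)
Q(c, H) = -6*H (Q(c, H) = 2*((H*1)*(-3)) = 2*(H*(-3)) = 2*(-3*H) = -6*H)
U(d, K) = 1/(-5 - 6*K) (U(d, K) = 1/(-6*K - 5) = 1/(-5 - 6*K))
(U(-188, 76) + 3*1191)*(-31782 - 29410) = (-1/(5 + 6*76) + 3*1191)*(-31782 - 29410) = (-1/(5 + 456) + 3573)*(-61192) = (-1/461 + 3573)*(-61192) = (1647152/461)*(-61192) = -100792525184/461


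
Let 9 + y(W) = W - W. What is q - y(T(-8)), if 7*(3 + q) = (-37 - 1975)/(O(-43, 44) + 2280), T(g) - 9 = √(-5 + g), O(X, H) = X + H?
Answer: 93790/15967 ≈ 5.8740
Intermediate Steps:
O(X, H) = H + X
T(g) = 9 + √(-5 + g)
y(W) = -9 (y(W) = -9 + (W - W) = -9 + 0 = -9)
q = -49913/15967 (q = -3 + ((-37 - 1975)/((44 - 43) + 2280))/7 = -3 + (-2012/(1 + 2280))/7 = -3 + (-2012/2281)/7 = -3 + (-2012*1/2281)/7 = -3 + (⅐)*(-2012/2281) = -3 - 2012/15967 = -49913/15967 ≈ -3.1260)
q - y(T(-8)) = -49913/15967 - 1*(-9) = -49913/15967 + 9 = 93790/15967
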